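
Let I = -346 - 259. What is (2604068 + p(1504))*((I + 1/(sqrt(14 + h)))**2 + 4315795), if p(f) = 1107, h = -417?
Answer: 4915375046050325/403 + 3152261750*I*sqrt(403)/403 ≈ 1.2197e+13 + 1.5703e+8*I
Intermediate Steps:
I = -605
(2604068 + p(1504))*((I + 1/(sqrt(14 + h)))**2 + 4315795) = (2604068 + 1107)*((-605 + 1/(sqrt(14 - 417)))**2 + 4315795) = 2605175*((-605 + 1/(sqrt(-403)))**2 + 4315795) = 2605175*((-605 + 1/(I*sqrt(403)))**2 + 4315795) = 2605175*((-605 - I*sqrt(403)/403)**2 + 4315795) = 2605175*(4315795 + (-605 - I*sqrt(403)/403)**2) = 11243401239125 + 2605175*(-605 - I*sqrt(403)/403)**2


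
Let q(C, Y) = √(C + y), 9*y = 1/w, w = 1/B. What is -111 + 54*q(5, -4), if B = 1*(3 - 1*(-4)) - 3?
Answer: 15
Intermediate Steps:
B = 4 (B = 1*(3 + 4) - 3 = 1*7 - 3 = 7 - 3 = 4)
w = ¼ (w = 1/4 = ¼ ≈ 0.25000)
y = 4/9 (y = 1/(9*(¼)) = (⅑)*4 = 4/9 ≈ 0.44444)
q(C, Y) = √(4/9 + C) (q(C, Y) = √(C + 4/9) = √(4/9 + C))
-111 + 54*q(5, -4) = -111 + 54*(√(4 + 9*5)/3) = -111 + 54*(√(4 + 45)/3) = -111 + 54*(√49/3) = -111 + 54*((⅓)*7) = -111 + 54*(7/3) = -111 + 126 = 15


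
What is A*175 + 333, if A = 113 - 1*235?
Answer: -21017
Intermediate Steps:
A = -122 (A = 113 - 235 = -122)
A*175 + 333 = -122*175 + 333 = -21350 + 333 = -21017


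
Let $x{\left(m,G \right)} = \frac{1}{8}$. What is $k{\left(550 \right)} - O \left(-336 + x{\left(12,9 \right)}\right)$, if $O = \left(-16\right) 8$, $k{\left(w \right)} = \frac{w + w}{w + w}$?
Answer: $-42991$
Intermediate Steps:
$k{\left(w \right)} = 1$ ($k{\left(w \right)} = \frac{2 w}{2 w} = 2 w \frac{1}{2 w} = 1$)
$O = -128$
$x{\left(m,G \right)} = \frac{1}{8}$
$k{\left(550 \right)} - O \left(-336 + x{\left(12,9 \right)}\right) = 1 - - 128 \left(-336 + \frac{1}{8}\right) = 1 - \left(-128\right) \left(- \frac{2687}{8}\right) = 1 - 42992 = -42991$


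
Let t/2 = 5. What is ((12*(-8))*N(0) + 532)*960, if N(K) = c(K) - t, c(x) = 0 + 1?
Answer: 1340160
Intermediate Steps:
c(x) = 1
t = 10 (t = 2*5 = 10)
N(K) = -9 (N(K) = 1 - 1*10 = 1 - 10 = -9)
((12*(-8))*N(0) + 532)*960 = ((12*(-8))*(-9) + 532)*960 = (-96*(-9) + 532)*960 = (864 + 532)*960 = 1396*960 = 1340160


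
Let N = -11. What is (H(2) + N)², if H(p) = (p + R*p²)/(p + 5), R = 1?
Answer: 5041/49 ≈ 102.88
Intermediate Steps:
H(p) = (p + p²)/(5 + p) (H(p) = (p + 1*p²)/(p + 5) = (p + p²)/(5 + p))
(H(2) + N)² = (2*(1 + 2)/(5 + 2) - 11)² = (2*3/7 - 11)² = (2*(⅐)*3 - 11)² = (6/7 - 11)² = (-71/7)² = 5041/49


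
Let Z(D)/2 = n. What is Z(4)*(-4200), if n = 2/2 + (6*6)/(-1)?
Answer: 294000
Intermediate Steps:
n = -35 (n = 2*(1/2) + 36*(-1) = 1 - 36 = -35)
Z(D) = -70 (Z(D) = 2*(-35) = -70)
Z(4)*(-4200) = -70*(-4200) = 294000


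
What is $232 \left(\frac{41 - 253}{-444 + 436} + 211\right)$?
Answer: $55100$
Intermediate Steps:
$232 \left(\frac{41 - 253}{-444 + 436} + 211\right) = 232 \left(\frac{41 - 253}{-8} + 211\right) = 232 \left(\left(-212\right) \left(- \frac{1}{8}\right) + 211\right) = 232 \left(\frac{53}{2} + 211\right) = 232 \cdot \frac{475}{2} = 55100$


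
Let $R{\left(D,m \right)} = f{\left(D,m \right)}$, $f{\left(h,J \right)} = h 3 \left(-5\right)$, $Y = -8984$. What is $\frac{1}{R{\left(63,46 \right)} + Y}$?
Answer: $- \frac{1}{9929} \approx -0.00010072$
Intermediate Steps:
$f{\left(h,J \right)} = - 15 h$ ($f{\left(h,J \right)} = 3 h \left(-5\right) = - 15 h$)
$R{\left(D,m \right)} = - 15 D$
$\frac{1}{R{\left(63,46 \right)} + Y} = \frac{1}{\left(-15\right) 63 - 8984} = \frac{1}{-945 - 8984} = \frac{1}{-9929} = - \frac{1}{9929}$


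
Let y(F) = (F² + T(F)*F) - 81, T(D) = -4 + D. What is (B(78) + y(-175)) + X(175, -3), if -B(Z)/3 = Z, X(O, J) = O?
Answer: 61810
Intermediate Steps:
B(Z) = -3*Z
y(F) = -81 + F² + F*(-4 + F) (y(F) = (F² + (-4 + F)*F) - 81 = (F² + F*(-4 + F)) - 81 = -81 + F² + F*(-4 + F))
(B(78) + y(-175)) + X(175, -3) = (-3*78 + (-81 + (-175)² - 175*(-4 - 175))) + 175 = (-234 + (-81 + 30625 - 175*(-179))) + 175 = (-234 + (-81 + 30625 + 31325)) + 175 = (-234 + 61869) + 175 = 61635 + 175 = 61810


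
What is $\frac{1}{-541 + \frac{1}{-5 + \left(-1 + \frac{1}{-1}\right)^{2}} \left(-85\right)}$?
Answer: $- \frac{1}{456} \approx -0.002193$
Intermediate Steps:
$\frac{1}{-541 + \frac{1}{-5 + \left(-1 + \frac{1}{-1}\right)^{2}} \left(-85\right)} = \frac{1}{-541 + \frac{1}{-5 + \left(-1 - 1\right)^{2}} \left(-85\right)} = \frac{1}{-541 + \frac{1}{-5 + \left(-2\right)^{2}} \left(-85\right)} = \frac{1}{-541 + \frac{1}{-5 + 4} \left(-85\right)} = \frac{1}{-541 + \frac{1}{-1} \left(-85\right)} = \frac{1}{-541 - -85} = \frac{1}{-541 + 85} = \frac{1}{-456} = - \frac{1}{456}$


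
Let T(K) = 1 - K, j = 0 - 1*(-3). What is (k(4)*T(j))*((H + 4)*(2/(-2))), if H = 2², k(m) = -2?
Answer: -32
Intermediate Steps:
j = 3 (j = 0 + 3 = 3)
H = 4
(k(4)*T(j))*((H + 4)*(2/(-2))) = (-2*(1 - 1*3))*((4 + 4)*(2/(-2))) = (-2*(1 - 3))*(8*(2*(-½))) = (-2*(-2))*(8*(-1)) = 4*(-8) = -32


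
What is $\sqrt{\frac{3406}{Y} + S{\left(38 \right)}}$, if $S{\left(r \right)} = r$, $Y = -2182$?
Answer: $\frac{\sqrt{43372705}}{1091} \approx 6.0365$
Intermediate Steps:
$\sqrt{\frac{3406}{Y} + S{\left(38 \right)}} = \sqrt{\frac{3406}{-2182} + 38} = \sqrt{3406 \left(- \frac{1}{2182}\right) + 38} = \sqrt{- \frac{1703}{1091} + 38} = \sqrt{\frac{39755}{1091}} = \frac{\sqrt{43372705}}{1091}$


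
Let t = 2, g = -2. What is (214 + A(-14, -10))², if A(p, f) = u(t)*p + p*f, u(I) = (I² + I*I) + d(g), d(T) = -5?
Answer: 97344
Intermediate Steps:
u(I) = -5 + 2*I² (u(I) = (I² + I*I) - 5 = (I² + I²) - 5 = 2*I² - 5 = -5 + 2*I²)
A(p, f) = 3*p + f*p (A(p, f) = (-5 + 2*2²)*p + p*f = (-5 + 2*4)*p + f*p = (-5 + 8)*p + f*p = 3*p + f*p)
(214 + A(-14, -10))² = (214 - 14*(3 - 10))² = (214 - 14*(-7))² = (214 + 98)² = 312² = 97344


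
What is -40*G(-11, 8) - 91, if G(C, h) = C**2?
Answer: -4931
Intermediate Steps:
-40*G(-11, 8) - 91 = -40*(-11)**2 - 91 = -40*121 - 91 = -4840 - 91 = -4931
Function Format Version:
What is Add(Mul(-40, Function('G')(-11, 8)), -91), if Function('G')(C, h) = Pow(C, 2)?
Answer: -4931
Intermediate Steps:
Add(Mul(-40, Function('G')(-11, 8)), -91) = Add(Mul(-40, Pow(-11, 2)), -91) = Add(Mul(-40, 121), -91) = Add(-4840, -91) = -4931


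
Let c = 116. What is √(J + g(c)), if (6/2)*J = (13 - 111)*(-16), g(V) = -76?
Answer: 2*√1005/3 ≈ 21.134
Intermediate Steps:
J = 1568/3 (J = ((13 - 111)*(-16))/3 = (-98*(-16))/3 = (⅓)*1568 = 1568/3 ≈ 522.67)
√(J + g(c)) = √(1568/3 - 76) = √(1340/3) = 2*√1005/3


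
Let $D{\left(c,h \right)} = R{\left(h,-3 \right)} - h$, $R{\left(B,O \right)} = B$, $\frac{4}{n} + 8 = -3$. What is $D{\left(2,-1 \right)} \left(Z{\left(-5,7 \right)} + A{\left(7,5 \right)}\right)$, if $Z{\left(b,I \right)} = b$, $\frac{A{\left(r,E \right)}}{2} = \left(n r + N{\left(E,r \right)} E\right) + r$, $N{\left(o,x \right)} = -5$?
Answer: $0$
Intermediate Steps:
$n = - \frac{4}{11}$ ($n = \frac{4}{-8 - 3} = \frac{4}{-11} = 4 \left(- \frac{1}{11}\right) = - \frac{4}{11} \approx -0.36364$)
$A{\left(r,E \right)} = - 10 E + \frac{14 r}{11}$ ($A{\left(r,E \right)} = 2 \left(\left(- \frac{4 r}{11} - 5 E\right) + r\right) = 2 \left(\left(- 5 E - \frac{4 r}{11}\right) + r\right) = 2 \left(- 5 E + \frac{7 r}{11}\right) = - 10 E + \frac{14 r}{11}$)
$D{\left(c,h \right)} = 0$ ($D{\left(c,h \right)} = h - h = 0$)
$D{\left(2,-1 \right)} \left(Z{\left(-5,7 \right)} + A{\left(7,5 \right)}\right) = 0 \left(-5 + \left(\left(-10\right) 5 + \frac{14}{11} \cdot 7\right)\right) = 0 \left(-5 + \left(-50 + \frac{98}{11}\right)\right) = 0 \left(-5 - \frac{452}{11}\right) = 0 \left(- \frac{507}{11}\right) = 0$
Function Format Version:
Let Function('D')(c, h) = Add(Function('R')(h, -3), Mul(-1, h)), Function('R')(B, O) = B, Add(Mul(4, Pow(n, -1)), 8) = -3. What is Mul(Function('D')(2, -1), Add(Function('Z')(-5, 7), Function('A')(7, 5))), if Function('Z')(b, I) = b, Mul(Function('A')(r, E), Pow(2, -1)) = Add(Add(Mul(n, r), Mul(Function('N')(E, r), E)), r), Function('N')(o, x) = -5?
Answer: 0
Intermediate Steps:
n = Rational(-4, 11) (n = Mul(4, Pow(Add(-8, -3), -1)) = Mul(4, Pow(-11, -1)) = Mul(4, Rational(-1, 11)) = Rational(-4, 11) ≈ -0.36364)
Function('A')(r, E) = Add(Mul(-10, E), Mul(Rational(14, 11), r)) (Function('A')(r, E) = Mul(2, Add(Add(Mul(Rational(-4, 11), r), Mul(-5, E)), r)) = Mul(2, Add(Add(Mul(-5, E), Mul(Rational(-4, 11), r)), r)) = Mul(2, Add(Mul(-5, E), Mul(Rational(7, 11), r))) = Add(Mul(-10, E), Mul(Rational(14, 11), r)))
Function('D')(c, h) = 0 (Function('D')(c, h) = Add(h, Mul(-1, h)) = 0)
Mul(Function('D')(2, -1), Add(Function('Z')(-5, 7), Function('A')(7, 5))) = Mul(0, Add(-5, Add(Mul(-10, 5), Mul(Rational(14, 11), 7)))) = Mul(0, Add(-5, Add(-50, Rational(98, 11)))) = Mul(0, Add(-5, Rational(-452, 11))) = Mul(0, Rational(-507, 11)) = 0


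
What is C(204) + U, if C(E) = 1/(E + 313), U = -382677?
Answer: -197844008/517 ≈ -3.8268e+5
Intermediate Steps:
C(E) = 1/(313 + E)
C(204) + U = 1/(313 + 204) - 382677 = 1/517 - 382677 = -197844008/517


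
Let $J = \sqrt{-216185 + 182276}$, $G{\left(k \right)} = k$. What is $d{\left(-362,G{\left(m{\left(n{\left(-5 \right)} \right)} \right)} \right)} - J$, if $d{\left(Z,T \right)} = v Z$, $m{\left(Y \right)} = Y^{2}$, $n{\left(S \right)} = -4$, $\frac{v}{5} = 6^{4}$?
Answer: $-2345760 - i \sqrt{33909} \approx -2.3458 \cdot 10^{6} - 184.14 i$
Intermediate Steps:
$v = 6480$ ($v = 5 \cdot 6^{4} = 5 \cdot 1296 = 6480$)
$d{\left(Z,T \right)} = 6480 Z$
$J = i \sqrt{33909}$ ($J = \sqrt{-33909} = i \sqrt{33909} \approx 184.14 i$)
$d{\left(-362,G{\left(m{\left(n{\left(-5 \right)} \right)} \right)} \right)} - J = 6480 \left(-362\right) - i \sqrt{33909} = -2345760 - i \sqrt{33909}$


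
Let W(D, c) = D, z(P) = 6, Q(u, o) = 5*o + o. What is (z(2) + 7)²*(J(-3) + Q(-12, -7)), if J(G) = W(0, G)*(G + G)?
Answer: -7098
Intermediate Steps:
Q(u, o) = 6*o
J(G) = 0 (J(G) = 0*(G + G) = 0*(2*G) = 0)
(z(2) + 7)²*(J(-3) + Q(-12, -7)) = (6 + 7)²*(0 + 6*(-7)) = 13²*(0 - 42) = 169*(-42) = -7098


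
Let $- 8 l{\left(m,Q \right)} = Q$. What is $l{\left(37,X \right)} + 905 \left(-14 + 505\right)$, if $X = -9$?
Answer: $\frac{3554849}{8} \approx 4.4436 \cdot 10^{5}$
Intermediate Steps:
$l{\left(m,Q \right)} = - \frac{Q}{8}$
$l{\left(37,X \right)} + 905 \left(-14 + 505\right) = \left(- \frac{1}{8}\right) \left(-9\right) + 905 \left(-14 + 505\right) = \frac{9}{8} + 905 \cdot 491 = \frac{9}{8} + 444355 = \frac{3554849}{8}$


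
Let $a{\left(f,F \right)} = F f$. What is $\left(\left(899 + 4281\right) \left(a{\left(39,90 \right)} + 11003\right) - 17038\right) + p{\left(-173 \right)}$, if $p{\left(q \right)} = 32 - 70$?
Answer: $75160264$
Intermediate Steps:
$p{\left(q \right)} = -38$ ($p{\left(q \right)} = 32 - 70 = -38$)
$\left(\left(899 + 4281\right) \left(a{\left(39,90 \right)} + 11003\right) - 17038\right) + p{\left(-173 \right)} = \left(\left(899 + 4281\right) \left(90 \cdot 39 + 11003\right) - 17038\right) - 38 = \left(5180 \left(3510 + 11003\right) - 17038\right) - 38 = \left(5180 \cdot 14513 - 17038\right) - 38 = \left(75177340 - 17038\right) - 38 = 75160302 - 38 = 75160264$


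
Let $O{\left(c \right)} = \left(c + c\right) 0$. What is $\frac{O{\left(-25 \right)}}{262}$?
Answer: $0$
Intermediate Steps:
$O{\left(c \right)} = 0$ ($O{\left(c \right)} = 2 c 0 = 0$)
$\frac{O{\left(-25 \right)}}{262} = \frac{0}{262} = 0 \cdot \frac{1}{262} = 0$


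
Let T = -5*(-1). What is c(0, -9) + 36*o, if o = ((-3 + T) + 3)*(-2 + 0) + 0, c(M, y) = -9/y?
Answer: -359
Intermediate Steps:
T = 5
o = -10 (o = ((-3 + 5) + 3)*(-2 + 0) + 0 = (2 + 3)*(-2) + 0 = 5*(-2) + 0 = -10 + 0 = -10)
c(0, -9) + 36*o = -9/(-9) + 36*(-10) = -9*(-⅑) - 360 = 1 - 360 = -359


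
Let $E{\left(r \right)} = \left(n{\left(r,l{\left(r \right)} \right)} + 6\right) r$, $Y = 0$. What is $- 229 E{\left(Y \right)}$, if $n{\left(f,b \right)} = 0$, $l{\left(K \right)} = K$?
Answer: $0$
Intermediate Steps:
$E{\left(r \right)} = 6 r$ ($E{\left(r \right)} = \left(0 + 6\right) r = 6 r$)
$- 229 E{\left(Y \right)} = - 229 \cdot 6 \cdot 0 = \left(-229\right) 0 = 0$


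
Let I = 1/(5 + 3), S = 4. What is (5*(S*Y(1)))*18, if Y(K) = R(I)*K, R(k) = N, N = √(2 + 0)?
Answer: 360*√2 ≈ 509.12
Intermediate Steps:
N = √2 ≈ 1.4142
I = ⅛ (I = 1/8 = ⅛ ≈ 0.12500)
R(k) = √2
Y(K) = K*√2 (Y(K) = √2*K = K*√2)
(5*(S*Y(1)))*18 = (5*(4*(1*√2)))*18 = (5*(4*√2))*18 = (20*√2)*18 = 360*√2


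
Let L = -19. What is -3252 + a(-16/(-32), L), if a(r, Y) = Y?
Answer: -3271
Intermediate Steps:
-3252 + a(-16/(-32), L) = -3252 - 19 = -3271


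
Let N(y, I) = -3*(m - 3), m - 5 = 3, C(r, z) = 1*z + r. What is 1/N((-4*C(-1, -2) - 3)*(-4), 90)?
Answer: -1/15 ≈ -0.066667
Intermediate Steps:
C(r, z) = r + z (C(r, z) = z + r = r + z)
m = 8 (m = 5 + 3 = 8)
N(y, I) = -15 (N(y, I) = -3*(8 - 3) = -3*5 = -15)
1/N((-4*C(-1, -2) - 3)*(-4), 90) = 1/(-15) = -1/15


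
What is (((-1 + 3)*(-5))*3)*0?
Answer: 0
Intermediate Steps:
(((-1 + 3)*(-5))*3)*0 = ((2*(-5))*3)*0 = -10*3*0 = -30*0 = 0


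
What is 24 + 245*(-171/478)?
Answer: -30423/478 ≈ -63.646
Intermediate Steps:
24 + 245*(-171/478) = 24 - 41895/478 = -30423/478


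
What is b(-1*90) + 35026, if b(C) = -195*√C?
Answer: 35026 - 585*I*√10 ≈ 35026.0 - 1849.9*I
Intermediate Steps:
b(-1*90) + 35026 = -195*3*I*√10 + 35026 = -585*I*√10 + 35026 = 35026 - 585*I*√10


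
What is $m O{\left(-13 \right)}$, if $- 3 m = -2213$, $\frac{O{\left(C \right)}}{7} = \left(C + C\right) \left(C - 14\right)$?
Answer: $3624894$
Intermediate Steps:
$O{\left(C \right)} = 14 C \left(-14 + C\right)$ ($O{\left(C \right)} = 7 \left(C + C\right) \left(C - 14\right) = 7 \cdot 2 C \left(-14 + C\right) = 14 C \left(-14 + C\right)$)
$m = \frac{2213}{3}$ ($m = \left(- \frac{1}{3}\right) \left(-2213\right) = \frac{2213}{3} \approx 737.67$)
$m O{\left(-13 \right)} = \frac{2213 \cdot 14 \left(-13\right) \left(-14 - 13\right)}{3} = \frac{2213 \cdot 14 \left(-13\right) \left(-27\right)}{3} = \frac{2213}{3} \cdot 4914 = 3624894$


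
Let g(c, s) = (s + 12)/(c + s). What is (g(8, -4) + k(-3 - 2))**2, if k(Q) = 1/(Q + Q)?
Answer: 361/100 ≈ 3.6100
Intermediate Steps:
k(Q) = 1/(2*Q)
g(c, s) = (12 + s)/(c + s)
(g(8, -4) + k(-3 - 2))**2 = ((12 - 4)/(8 - 4) + 1/(2*(-3 - 2)))**2 = (8/4 + (1/2)/(-5))**2 = ((1/4)*8 + (1/2)*(-1/5))**2 = (2 - 1/10)**2 = (19/10)**2 = 361/100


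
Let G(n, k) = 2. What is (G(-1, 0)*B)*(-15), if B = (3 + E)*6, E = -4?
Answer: 180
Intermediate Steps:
B = -6 (B = (3 - 4)*6 = -1*6 = -6)
(G(-1, 0)*B)*(-15) = (2*(-6))*(-15) = -12*(-15) = 180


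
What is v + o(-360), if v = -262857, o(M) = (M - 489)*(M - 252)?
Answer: 256731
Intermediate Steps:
o(M) = (-489 + M)*(-252 + M)
v + o(-360) = -262857 + (123228 + (-360)² - 741*(-360)) = -262857 + (123228 + 129600 + 266760) = -262857 + 519588 = 256731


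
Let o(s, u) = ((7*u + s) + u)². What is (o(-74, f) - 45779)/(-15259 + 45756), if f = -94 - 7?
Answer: 732145/30497 ≈ 24.007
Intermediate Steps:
f = -101
o(s, u) = (s + 8*u)² (o(s, u) = ((s + 7*u) + u)² = (s + 8*u)²)
(o(-74, f) - 45779)/(-15259 + 45756) = ((-74 + 8*(-101))² - 45779)/(-15259 + 45756) = ((-74 - 808)² - 45779)/30497 = ((-882)² - 45779)*(1/30497) = (777924 - 45779)*(1/30497) = 732145*(1/30497) = 732145/30497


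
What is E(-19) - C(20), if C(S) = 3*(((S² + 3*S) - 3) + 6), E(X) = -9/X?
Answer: -26382/19 ≈ -1388.5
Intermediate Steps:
C(S) = 9 + 3*S² + 9*S (C(S) = 3*((-3 + S² + 3*S) + 6) = 3*(3 + S² + 3*S) = 9 + 3*S² + 9*S)
E(-19) - C(20) = -9/(-19) - (9 + 3*20² + 9*20) = -9*(-1/19) - (9 + 3*400 + 180) = 9/19 - (9 + 1200 + 180) = 9/19 - 1*1389 = 9/19 - 1389 = -26382/19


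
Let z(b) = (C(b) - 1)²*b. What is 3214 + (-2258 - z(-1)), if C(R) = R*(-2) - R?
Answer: 960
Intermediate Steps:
C(R) = -3*R (C(R) = -2*R - R = -3*R)
z(b) = b*(-1 - 3*b)² (z(b) = (-3*b - 1)²*b = (-1 - 3*b)²*b = b*(-1 - 3*b)²)
3214 + (-2258 - z(-1)) = 3214 + (-2258 - (-1)*(1 + 3*(-1))²) = 3214 + (-2258 - (-1)*(1 - 3)²) = 3214 + (-2258 - (-1)*(-2)²) = 3214 + (-2258 - (-1)*4) = 3214 + (-2258 - 1*(-4)) = 3214 + (-2258 + 4) = 3214 - 2254 = 960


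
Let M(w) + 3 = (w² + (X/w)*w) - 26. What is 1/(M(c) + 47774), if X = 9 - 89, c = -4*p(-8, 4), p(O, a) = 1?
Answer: 1/47681 ≈ 2.0973e-5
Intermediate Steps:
c = -4 (c = -4*1 = -4)
X = -80
M(w) = -109 + w² (M(w) = -3 + ((w² + (-80/w)*w) - 26) = -3 + ((w² - 80) - 26) = -3 + ((-80 + w²) - 26) = -3 + (-106 + w²) = -109 + w²)
1/(M(c) + 47774) = 1/((-109 + (-4)²) + 47774) = 1/((-109 + 16) + 47774) = 1/(-93 + 47774) = 1/47681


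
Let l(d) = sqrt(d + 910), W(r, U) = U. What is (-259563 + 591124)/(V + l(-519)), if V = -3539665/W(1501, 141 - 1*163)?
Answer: 25819527075430/12529228122981 - 160475524*sqrt(391)/12529228122981 ≈ 2.0605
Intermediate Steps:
V = 3539665/22 (V = -3539665/(141 - 1*163) = -3539665/(141 - 163) = -3539665/(-22) = -3539665*(-1/22) = 3539665/22 ≈ 1.6089e+5)
l(d) = sqrt(910 + d)
(-259563 + 591124)/(V + l(-519)) = (-259563 + 591124)/(3539665/22 + sqrt(910 - 519)) = 331561/(3539665/22 + sqrt(391))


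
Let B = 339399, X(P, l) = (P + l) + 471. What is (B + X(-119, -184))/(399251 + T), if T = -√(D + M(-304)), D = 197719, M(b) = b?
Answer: 135572464317/159401163586 + 1018701*√21935/159401163586 ≈ 0.85146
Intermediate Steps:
X(P, l) = 471 + P + l
T = -3*√21935 (T = -√(197719 - 304) = -√197415 = -3*√21935 ≈ -444.31)
(B + X(-119, -184))/(399251 + T) = (339399 + (471 - 119 - 184))/(399251 - 3*√21935) = (339399 + 168)/(399251 - 3*√21935) = 339567/(399251 - 3*√21935)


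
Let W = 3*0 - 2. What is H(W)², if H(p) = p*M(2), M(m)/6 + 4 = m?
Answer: 576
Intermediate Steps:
M(m) = -24 + 6*m
W = -2 (W = 0 - 2 = -2)
H(p) = -12*p (H(p) = p*(-24 + 6*2) = p*(-24 + 12) = p*(-12) = -12*p)
H(W)² = (-12*(-2))² = 24² = 576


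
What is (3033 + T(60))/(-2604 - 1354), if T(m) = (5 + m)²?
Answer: -3629/1979 ≈ -1.8338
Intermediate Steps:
(3033 + T(60))/(-2604 - 1354) = (3033 + (5 + 60)²)/(-2604 - 1354) = (3033 + 65²)/(-3958) = (3033 + 4225)*(-1/3958) = 7258*(-1/3958) = -3629/1979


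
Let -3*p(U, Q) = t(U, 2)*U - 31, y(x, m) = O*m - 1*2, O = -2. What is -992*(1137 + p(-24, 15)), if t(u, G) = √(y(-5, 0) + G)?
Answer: -3414464/3 ≈ -1.1382e+6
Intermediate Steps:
y(x, m) = -2 - 2*m (y(x, m) = -2*m - 1*2 = -2*m - 2 = -2 - 2*m)
t(u, G) = √(-2 + G) (t(u, G) = √((-2 - 2*0) + G) = √((-2 + 0) + G) = √(-2 + G))
p(U, Q) = 31/3 (p(U, Q) = -(√(-2 + 2)*U - 31)/3 = -(√0*U - 31)/3 = -(0*U - 31)/3 = -(0 - 31)/3 = -⅓*(-31) = 31/3)
-992*(1137 + p(-24, 15)) = -992*(1137 + 31/3) = -992*3442/3 = -3414464/3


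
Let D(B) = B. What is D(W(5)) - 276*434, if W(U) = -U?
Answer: -119789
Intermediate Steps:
D(W(5)) - 276*434 = -1*5 - 276*434 = -5 - 119784 = -119789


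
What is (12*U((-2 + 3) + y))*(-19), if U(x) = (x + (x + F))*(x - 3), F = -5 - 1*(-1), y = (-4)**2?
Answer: -95760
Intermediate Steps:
y = 16
F = -4 (F = -5 + 1 = -4)
U(x) = (-4 + 2*x)*(-3 + x) (U(x) = (x + (x - 4))*(x - 3) = (x + (-4 + x))*(-3 + x) = (-4 + 2*x)*(-3 + x))
(12*U((-2 + 3) + y))*(-19) = (12*(12 - 10*((-2 + 3) + 16) + 2*((-2 + 3) + 16)**2))*(-19) = (12*(12 - 10*(1 + 16) + 2*(1 + 16)**2))*(-19) = (12*(12 - 10*17 + 2*17**2))*(-19) = (12*(12 - 170 + 2*289))*(-19) = (12*(12 - 170 + 578))*(-19) = (12*420)*(-19) = 5040*(-19) = -95760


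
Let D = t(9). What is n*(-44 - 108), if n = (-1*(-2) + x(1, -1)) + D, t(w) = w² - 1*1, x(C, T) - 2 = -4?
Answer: -12160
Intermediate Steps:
x(C, T) = -2 (x(C, T) = 2 - 4 = -2)
t(w) = -1 + w² (t(w) = w² - 1 = -1 + w²)
D = 80 (D = -1 + 9² = -1 + 81 = 80)
n = 80 (n = (-1*(-2) - 2) + 80 = (2 - 2) + 80 = 0 + 80 = 80)
n*(-44 - 108) = 80*(-44 - 108) = 80*(-152) = -12160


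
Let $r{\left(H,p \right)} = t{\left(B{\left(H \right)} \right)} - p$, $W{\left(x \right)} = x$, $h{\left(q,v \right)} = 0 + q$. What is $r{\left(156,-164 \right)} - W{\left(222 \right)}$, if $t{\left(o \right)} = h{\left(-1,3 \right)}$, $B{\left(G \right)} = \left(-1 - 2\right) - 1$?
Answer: $-59$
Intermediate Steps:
$B{\left(G \right)} = -4$ ($B{\left(G \right)} = -3 - 1 = -4$)
$h{\left(q,v \right)} = q$
$t{\left(o \right)} = -1$
$r{\left(H,p \right)} = -1 - p$
$r{\left(156,-164 \right)} - W{\left(222 \right)} = \left(-1 - -164\right) - 222 = \left(-1 + 164\right) - 222 = 163 - 222 = -59$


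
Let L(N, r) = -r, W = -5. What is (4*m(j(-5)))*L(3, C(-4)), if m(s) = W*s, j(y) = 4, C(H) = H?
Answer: -320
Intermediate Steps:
m(s) = -5*s
(4*m(j(-5)))*L(3, C(-4)) = (4*(-5*4))*(-1*(-4)) = (4*(-20))*4 = -80*4 = -320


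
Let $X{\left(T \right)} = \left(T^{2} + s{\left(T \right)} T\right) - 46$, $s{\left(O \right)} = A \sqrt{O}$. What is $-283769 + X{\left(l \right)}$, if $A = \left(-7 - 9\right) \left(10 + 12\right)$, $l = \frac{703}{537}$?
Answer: $- \frac{81842953526}{288369} - \frac{247456 \sqrt{377511}}{288369} \approx -2.8434 \cdot 10^{5}$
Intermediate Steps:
$l = \frac{703}{537}$ ($l = 703 \cdot \frac{1}{537} = \frac{703}{537} \approx 1.3091$)
$A = -352$ ($A = \left(-16\right) 22 = -352$)
$s{\left(O \right)} = - 352 \sqrt{O}$
$X{\left(T \right)} = -46 + T^{2} - 352 T^{\frac{3}{2}}$ ($X{\left(T \right)} = \left(T^{2} + - 352 \sqrt{T} T\right) - 46 = \left(T^{2} - 352 T^{\frac{3}{2}}\right) - 46 = -46 + T^{2} - 352 T^{\frac{3}{2}}$)
$-283769 + X{\left(l \right)} = -283769 - \left(46 - \frac{494209}{288369} + \frac{247456 \sqrt{377511}}{288369}\right) = -283769 - \left(\frac{12770765}{288369} + 352 \cdot \frac{703}{288369} \sqrt{377511}\right) = -283769 - \left(\frac{12770765}{288369} + \frac{247456 \sqrt{377511}}{288369}\right) = - \frac{81842953526}{288369} - \frac{247456 \sqrt{377511}}{288369}$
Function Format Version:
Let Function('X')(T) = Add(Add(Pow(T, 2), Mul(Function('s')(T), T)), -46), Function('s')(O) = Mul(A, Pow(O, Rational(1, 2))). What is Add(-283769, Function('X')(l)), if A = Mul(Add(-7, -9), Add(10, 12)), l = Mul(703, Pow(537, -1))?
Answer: Add(Rational(-81842953526, 288369), Mul(Rational(-247456, 288369), Pow(377511, Rational(1, 2)))) ≈ -2.8434e+5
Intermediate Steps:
l = Rational(703, 537) (l = Mul(703, Rational(1, 537)) = Rational(703, 537) ≈ 1.3091)
A = -352 (A = Mul(-16, 22) = -352)
Function('s')(O) = Mul(-352, Pow(O, Rational(1, 2)))
Function('X')(T) = Add(-46, Pow(T, 2), Mul(-352, Pow(T, Rational(3, 2)))) (Function('X')(T) = Add(Add(Pow(T, 2), Mul(Mul(-352, Pow(T, Rational(1, 2))), T)), -46) = Add(Add(Pow(T, 2), Mul(-352, Pow(T, Rational(3, 2)))), -46) = Add(-46, Pow(T, 2), Mul(-352, Pow(T, Rational(3, 2)))))
Add(-283769, Function('X')(l)) = Add(-283769, Add(-46, Pow(Rational(703, 537), 2), Mul(-352, Pow(Rational(703, 537), Rational(3, 2))))) = Add(-283769, Add(-46, Rational(494209, 288369), Mul(-352, Mul(Rational(703, 288369), Pow(377511, Rational(1, 2)))))) = Add(-283769, Add(-46, Rational(494209, 288369), Mul(Rational(-247456, 288369), Pow(377511, Rational(1, 2))))) = Add(-283769, Add(Rational(-12770765, 288369), Mul(Rational(-247456, 288369), Pow(377511, Rational(1, 2))))) = Add(Rational(-81842953526, 288369), Mul(Rational(-247456, 288369), Pow(377511, Rational(1, 2))))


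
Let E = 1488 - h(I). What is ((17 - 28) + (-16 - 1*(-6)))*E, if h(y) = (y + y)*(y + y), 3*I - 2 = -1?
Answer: -93716/3 ≈ -31239.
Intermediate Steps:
I = ⅓ (I = ⅔ + (⅓)*(-1) = ⅔ - ⅓ = ⅓ ≈ 0.33333)
h(y) = 4*y² (h(y) = (2*y)*(2*y) = 4*y²)
E = 13388/9 (E = 1488 - 4*(⅓)² = 1488 - 4/9 = 13388/9 ≈ 1487.6)
((17 - 28) + (-16 - 1*(-6)))*E = ((17 - 28) + (-16 - 1*(-6)))*(13388/9) = (-11 + (-16 + 6))*(13388/9) = (-11 - 10)*(13388/9) = -21*13388/9 = -93716/3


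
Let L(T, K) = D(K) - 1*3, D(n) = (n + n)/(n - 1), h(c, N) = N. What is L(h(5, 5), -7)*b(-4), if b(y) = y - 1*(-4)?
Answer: 0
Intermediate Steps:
D(n) = 2*n/(-1 + n) (D(n) = (2*n)/(-1 + n) = 2*n/(-1 + n))
L(T, K) = -3 + 2*K/(-1 + K) (L(T, K) = 2*K/(-1 + K) - 1*3 = 2*K/(-1 + K) - 3 = -3 + 2*K/(-1 + K))
b(y) = 4 + y (b(y) = y + 4 = 4 + y)
L(h(5, 5), -7)*b(-4) = ((3 - 1*(-7))/(-1 - 7))*(4 - 4) = ((3 + 7)/(-8))*0 = -⅛*10*0 = -5/4*0 = 0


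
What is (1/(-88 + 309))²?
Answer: 1/48841 ≈ 2.0475e-5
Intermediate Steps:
(1/(-88 + 309))² = (1/221)² = 1/48841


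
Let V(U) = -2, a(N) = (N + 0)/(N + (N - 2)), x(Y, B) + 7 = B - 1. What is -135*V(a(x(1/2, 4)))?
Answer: 270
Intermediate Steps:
x(Y, B) = -8 + B (x(Y, B) = -7 + (B - 1) = -7 + (-1 + B) = -8 + B)
a(N) = N/(-2 + 2*N) (a(N) = N/(N + (-2 + N)) = N/(-2 + 2*N))
-135*V(a(x(1/2, 4))) = -135*(-2) = 270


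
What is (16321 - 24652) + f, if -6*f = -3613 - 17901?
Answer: -14236/3 ≈ -4745.3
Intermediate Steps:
f = 10757/3 (f = -(-3613 - 17901)/6 = -⅙*(-21514) = 10757/3 ≈ 3585.7)
(16321 - 24652) + f = (16321 - 24652) + 10757/3 = -8331 + 10757/3 = -14236/3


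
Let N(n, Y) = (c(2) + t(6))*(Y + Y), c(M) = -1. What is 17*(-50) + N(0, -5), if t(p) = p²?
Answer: -1200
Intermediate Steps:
N(n, Y) = 70*Y (N(n, Y) = (-1 + 6²)*(Y + Y) = (-1 + 36)*(2*Y) = 35*(2*Y) = 70*Y)
17*(-50) + N(0, -5) = 17*(-50) + 70*(-5) = -850 - 350 = -1200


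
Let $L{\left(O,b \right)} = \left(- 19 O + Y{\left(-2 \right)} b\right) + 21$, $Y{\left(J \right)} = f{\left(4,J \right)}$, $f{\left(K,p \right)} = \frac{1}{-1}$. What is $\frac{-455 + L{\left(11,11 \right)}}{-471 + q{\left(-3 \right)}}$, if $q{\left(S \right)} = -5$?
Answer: $\frac{327}{238} \approx 1.3739$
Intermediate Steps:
$f{\left(K,p \right)} = -1$
$Y{\left(J \right)} = -1$
$L{\left(O,b \right)} = 21 - b - 19 O$ ($L{\left(O,b \right)} = \left(- 19 O - b\right) + 21 = \left(- b - 19 O\right) + 21 = 21 - b - 19 O$)
$\frac{-455 + L{\left(11,11 \right)}}{-471 + q{\left(-3 \right)}} = \frac{-455 - 199}{-471 - 5} = \frac{-455 - 199}{-476} = \left(-455 - 199\right) \left(- \frac{1}{476}\right) = \left(-654\right) \left(- \frac{1}{476}\right) = \frac{327}{238}$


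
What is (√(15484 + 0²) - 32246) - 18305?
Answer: -50551 + 14*√79 ≈ -50427.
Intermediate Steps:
(√(15484 + 0²) - 32246) - 18305 = (√(15484 + 0) - 32246) - 18305 = (√15484 - 32246) - 18305 = (14*√79 - 32246) - 18305 = (-32246 + 14*√79) - 18305 = -50551 + 14*√79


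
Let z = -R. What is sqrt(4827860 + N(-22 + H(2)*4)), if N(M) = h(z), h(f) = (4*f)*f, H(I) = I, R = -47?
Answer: 2*sqrt(1209174) ≈ 2199.3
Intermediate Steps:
z = 47 (z = -1*(-47) = 47)
h(f) = 4*f**2
N(M) = 8836 (N(M) = 4*47**2 = 4*2209 = 8836)
sqrt(4827860 + N(-22 + H(2)*4)) = sqrt(4827860 + 8836) = sqrt(4836696) = 2*sqrt(1209174)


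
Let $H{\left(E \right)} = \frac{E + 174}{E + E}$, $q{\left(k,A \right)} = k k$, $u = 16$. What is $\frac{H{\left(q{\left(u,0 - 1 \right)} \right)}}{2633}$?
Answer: $\frac{215}{674048} \approx 0.00031897$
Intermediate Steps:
$q{\left(k,A \right)} = k^{2}$
$H{\left(E \right)} = \frac{174 + E}{2 E}$
$\frac{H{\left(q{\left(u,0 - 1 \right)} \right)}}{2633} = \frac{\frac{1}{2} \frac{1}{16^{2}} \left(174 + 16^{2}\right)}{2633} = \frac{174 + 256}{2 \cdot 256} \cdot \frac{1}{2633} = \frac{1}{2} \cdot \frac{1}{256} \cdot 430 \cdot \frac{1}{2633} = \frac{215}{256} \cdot \frac{1}{2633} = \frac{215}{674048}$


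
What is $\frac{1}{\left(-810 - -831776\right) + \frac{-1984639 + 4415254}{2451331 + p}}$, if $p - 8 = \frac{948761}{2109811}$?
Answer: $\frac{8548533778}{7103549395631141} \approx 1.2034 \cdot 10^{-6}$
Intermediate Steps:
$p = \frac{1620659}{191801}$ ($p = 8 + \frac{948761}{2109811} = 8 + 948761 \cdot \frac{1}{2109811} = 8 + \frac{86251}{191801} = \frac{1620659}{191801} \approx 8.4497$)
$\frac{1}{\left(-810 - -831776\right) + \frac{-1984639 + 4415254}{2451331 + p}} = \frac{1}{\left(-810 - -831776\right) + \frac{-1984639 + 4415254}{2451331 + \frac{1620659}{191801}}} = \frac{1}{\left(-810 + 831776\right) + \frac{2430615}{\frac{470169357790}{191801}}} = \frac{1}{830966 + 2430615 \cdot \frac{191801}{470169357790}} = \frac{1}{830966 + \frac{8476261593}{8548533778}} = \frac{1}{\frac{7103549395631141}{8548533778}} = \frac{8548533778}{7103549395631141}$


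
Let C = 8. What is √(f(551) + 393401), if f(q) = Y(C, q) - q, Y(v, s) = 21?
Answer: √392871 ≈ 626.79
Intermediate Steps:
f(q) = 21 - q
√(f(551) + 393401) = √((21 - 1*551) + 393401) = √((21 - 551) + 393401) = √(-530 + 393401) = √392871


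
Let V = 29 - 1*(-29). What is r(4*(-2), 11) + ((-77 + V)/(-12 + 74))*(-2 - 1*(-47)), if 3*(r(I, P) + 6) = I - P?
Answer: -4859/186 ≈ -26.124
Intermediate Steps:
V = 58 (V = 29 + 29 = 58)
r(I, P) = -6 - P/3 + I/3 (r(I, P) = -6 + (I - P)/3 = -6 + (-P/3 + I/3) = -6 - P/3 + I/3)
r(4*(-2), 11) + ((-77 + V)/(-12 + 74))*(-2 - 1*(-47)) = (-6 - 1/3*11 + (4*(-2))/3) + ((-77 + 58)/(-12 + 74))*(-2 - 1*(-47)) = (-6 - 11/3 + (1/3)*(-8)) + (-19/62)*(-2 + 47) = (-6 - 11/3 - 8/3) - 19*1/62*45 = -37/3 - 19/62*45 = -37/3 - 855/62 = -4859/186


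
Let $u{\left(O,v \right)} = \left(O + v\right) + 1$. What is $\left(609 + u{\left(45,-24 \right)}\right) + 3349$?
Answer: $3980$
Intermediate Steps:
$u{\left(O,v \right)} = 1 + O + v$
$\left(609 + u{\left(45,-24 \right)}\right) + 3349 = \left(609 + \left(1 + 45 - 24\right)\right) + 3349 = \left(609 + 22\right) + 3349 = 631 + 3349 = 3980$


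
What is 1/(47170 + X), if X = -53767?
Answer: -1/6597 ≈ -0.00015158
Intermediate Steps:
1/(47170 + X) = 1/(47170 - 53767) = 1/(-6597) = -1/6597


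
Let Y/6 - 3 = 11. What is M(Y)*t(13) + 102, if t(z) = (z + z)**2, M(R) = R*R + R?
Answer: 4826742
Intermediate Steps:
Y = 84 (Y = 18 + 6*11 = 18 + 66 = 84)
M(R) = R + R**2 (M(R) = R**2 + R = R + R**2)
t(z) = 4*z**2 (t(z) = (2*z)**2 = 4*z**2)
M(Y)*t(13) + 102 = (84*(1 + 84))*(4*13**2) + 102 = (84*85)*(4*169) + 102 = 7140*676 + 102 = 4826640 + 102 = 4826742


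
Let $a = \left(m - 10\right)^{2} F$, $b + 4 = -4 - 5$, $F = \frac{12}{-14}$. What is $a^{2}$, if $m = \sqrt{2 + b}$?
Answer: $\frac{18108}{7} - \frac{128160 i \sqrt{11}}{49} \approx 2586.9 - 8674.7 i$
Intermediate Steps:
$F = - \frac{6}{7}$ ($F = 12 \left(- \frac{1}{14}\right) = - \frac{6}{7} \approx -0.85714$)
$b = -13$ ($b = -4 - 9 = -13$)
$m = i \sqrt{11}$ ($m = \sqrt{2 - 13} = \sqrt{-11} = i \sqrt{11} \approx 3.3166 i$)
$a = - \frac{6 \left(-10 + i \sqrt{11}\right)^{2}}{7}$ ($a = \left(i \sqrt{11} - 10\right)^{2} \left(- \frac{6}{7}\right) = \left(-10 + i \sqrt{11}\right)^{2} \left(- \frac{6}{7}\right) = - \frac{6 \left(-10 + i \sqrt{11}\right)^{2}}{7} \approx -76.286 + 56.856 i$)
$a^{2} = \left(- \frac{534}{7} + \frac{120 i \sqrt{11}}{7}\right)^{2}$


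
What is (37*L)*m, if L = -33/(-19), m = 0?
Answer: 0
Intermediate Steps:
L = 33/19 (L = -33*(-1/19) = 33/19 ≈ 1.7368)
(37*L)*m = (37*(33/19))*0 = (1221/19)*0 = 0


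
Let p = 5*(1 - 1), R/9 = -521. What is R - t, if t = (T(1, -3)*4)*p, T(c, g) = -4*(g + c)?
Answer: -4689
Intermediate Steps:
R = -4689 (R = 9*(-521) = -4689)
T(c, g) = -4*c - 4*g (T(c, g) = -4*(c + g) = -4*c - 4*g)
p = 0 (p = 5*0 = 0)
t = 0 (t = ((-4*1 - 4*(-3))*4)*0 = ((-4 + 12)*4)*0 = (8*4)*0 = 32*0 = 0)
R - t = -4689 - 1*0 = -4689 + 0 = -4689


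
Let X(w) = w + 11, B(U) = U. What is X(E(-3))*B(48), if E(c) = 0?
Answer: 528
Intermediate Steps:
X(w) = 11 + w
X(E(-3))*B(48) = (11 + 0)*48 = 11*48 = 528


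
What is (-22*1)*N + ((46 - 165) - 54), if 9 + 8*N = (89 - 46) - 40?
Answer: -313/2 ≈ -156.50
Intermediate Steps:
N = -¾ (N = -9/8 + ((89 - 46) - 40)/8 = -9/8 + (43 - 40)/8 = -9/8 + (⅛)*3 = -9/8 + 3/8 = -¾ ≈ -0.75000)
(-22*1)*N + ((46 - 165) - 54) = -22*1*(-¾) + ((46 - 165) - 54) = -22*(-¾) + (-119 - 54) = 33/2 - 173 = -313/2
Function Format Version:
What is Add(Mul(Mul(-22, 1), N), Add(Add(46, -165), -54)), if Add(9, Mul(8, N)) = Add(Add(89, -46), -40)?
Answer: Rational(-313, 2) ≈ -156.50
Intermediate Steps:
N = Rational(-3, 4) (N = Add(Rational(-9, 8), Mul(Rational(1, 8), Add(Add(89, -46), -40))) = Add(Rational(-9, 8), Mul(Rational(1, 8), Add(43, -40))) = Add(Rational(-9, 8), Mul(Rational(1, 8), 3)) = Add(Rational(-9, 8), Rational(3, 8)) = Rational(-3, 4) ≈ -0.75000)
Add(Mul(Mul(-22, 1), N), Add(Add(46, -165), -54)) = Add(Mul(Mul(-22, 1), Rational(-3, 4)), Add(Add(46, -165), -54)) = Add(Mul(-22, Rational(-3, 4)), Add(-119, -54)) = Add(Rational(33, 2), -173) = Rational(-313, 2)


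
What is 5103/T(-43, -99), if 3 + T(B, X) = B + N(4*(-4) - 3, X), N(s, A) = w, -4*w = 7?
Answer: -20412/191 ≈ -106.87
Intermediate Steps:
w = -7/4 (w = -¼*7 = -7/4 ≈ -1.7500)
N(s, A) = -7/4
T(B, X) = -19/4 + B (T(B, X) = -3 + (B - 7/4) = -3 + (-7/4 + B) = -19/4 + B)
5103/T(-43, -99) = 5103/(-19/4 - 43) = 5103/(-191/4) = 5103*(-4/191) = -20412/191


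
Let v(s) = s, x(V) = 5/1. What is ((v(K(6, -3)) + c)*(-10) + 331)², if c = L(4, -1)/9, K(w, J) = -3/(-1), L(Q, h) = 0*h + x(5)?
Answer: 7070281/81 ≈ 87287.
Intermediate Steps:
x(V) = 5 (x(V) = 5*1 = 5)
L(Q, h) = 5 (L(Q, h) = 0*h + 5 = 0 + 5 = 5)
K(w, J) = 3 (K(w, J) = -3*(-1) = 3)
c = 5/9 ≈ 0.55556
((v(K(6, -3)) + c)*(-10) + 331)² = ((3 + 5/9)*(-10) + 331)² = ((32/9)*(-10) + 331)² = (-320/9 + 331)² = (2659/9)² = 7070281/81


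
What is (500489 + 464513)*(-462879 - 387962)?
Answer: -821063266682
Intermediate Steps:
(500489 + 464513)*(-462879 - 387962) = 965002*(-850841) = -821063266682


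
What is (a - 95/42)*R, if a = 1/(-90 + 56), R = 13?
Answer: -10634/357 ≈ -29.787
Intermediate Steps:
a = -1/34 (a = 1/(-34) = -1/34 ≈ -0.029412)
(a - 95/42)*R = (-1/34 - 95/42)*13 = -818/357*13 = -10634/357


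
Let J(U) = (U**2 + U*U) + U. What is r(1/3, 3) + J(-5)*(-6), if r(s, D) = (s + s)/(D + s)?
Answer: -1349/5 ≈ -269.80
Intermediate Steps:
r(s, D) = 2*s/(D + s) (r(s, D) = (2*s)/(D + s) = 2*s/(D + s))
J(U) = U + 2*U**2 (J(U) = (U**2 + U**2) + U = 2*U**2 + U = U + 2*U**2)
r(1/3, 3) + J(-5)*(-6) = 2/(3*(3 + 1/3)) - 5*(1 + 2*(-5))*(-6) = 2*(1/3)/(3 + 1/3) - 5*(1 - 10)*(-6) = 2*(1/3)/(10/3) - 5*(-9)*(-6) = 2*(1/3)*(3/10) + 45*(-6) = 1/5 - 270 = -1349/5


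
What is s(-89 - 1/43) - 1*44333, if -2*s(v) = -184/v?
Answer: -42427670/957 ≈ -44334.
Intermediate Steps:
s(v) = 92/v (s(v) = -(-92)/v = 92/v)
s(-89 - 1/43) - 1*44333 = 92/(-89 - 1/43) - 1*44333 = 92/(-89 - 1*1/43) - 44333 = 92/(-89 - 1/43) - 44333 = 92/(-3828/43) - 44333 = 92*(-43/3828) - 44333 = -989/957 - 44333 = -42427670/957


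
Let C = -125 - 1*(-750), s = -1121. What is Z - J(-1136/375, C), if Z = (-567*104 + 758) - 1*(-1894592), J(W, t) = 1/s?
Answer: 2058584223/1121 ≈ 1.8364e+6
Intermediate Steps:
C = 625 (C = -125 + 750 = 625)
J(W, t) = -1/1121 (J(W, t) = 1/(-1121) = -1/1121)
Z = 1836382 (Z = (-58968 + 758) + 1894592 = -58210 + 1894592 = 1836382)
Z - J(-1136/375, C) = 1836382 - 1*(-1/1121) = 1836382 + 1/1121 = 2058584223/1121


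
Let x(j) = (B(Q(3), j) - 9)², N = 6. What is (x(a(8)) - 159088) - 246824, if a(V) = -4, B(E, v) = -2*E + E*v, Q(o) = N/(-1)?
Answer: -405183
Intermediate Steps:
Q(o) = -6 (Q(o) = 6/(-1) = 6*(-1) = -6)
x(j) = (3 - 6*j)² (x(j) = (-6*(-2 + j) - 9)² = ((12 - 6*j) - 9)² = (3 - 6*j)²)
(x(a(8)) - 159088) - 246824 = (9*(-1 + 2*(-4))² - 159088) - 246824 = (9*(-1 - 8)² - 159088) - 246824 = (9*(-9)² - 159088) - 246824 = (9*81 - 159088) - 246824 = (729 - 159088) - 246824 = -158359 - 246824 = -405183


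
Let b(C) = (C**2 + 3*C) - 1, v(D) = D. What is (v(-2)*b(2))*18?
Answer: -324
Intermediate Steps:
b(C) = -1 + C**2 + 3*C
(v(-2)*b(2))*18 = -2*(-1 + 2**2 + 3*2)*18 = -2*(-1 + 4 + 6)*18 = -2*9*18 = -18*18 = -324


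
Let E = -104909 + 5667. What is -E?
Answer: 99242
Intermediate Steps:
E = -99242
-E = -1*(-99242) = 99242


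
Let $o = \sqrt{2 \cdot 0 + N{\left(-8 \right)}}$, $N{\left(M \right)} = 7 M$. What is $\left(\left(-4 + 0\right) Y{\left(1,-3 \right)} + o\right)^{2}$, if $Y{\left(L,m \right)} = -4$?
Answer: $200 + 64 i \sqrt{14} \approx 200.0 + 239.47 i$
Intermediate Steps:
$o = 2 i \sqrt{14}$ ($o = \sqrt{2 \cdot 0 + 7 \left(-8\right)} = \sqrt{0 - 56} = \sqrt{-56} = 2 i \sqrt{14} \approx 7.4833 i$)
$\left(\left(-4 + 0\right) Y{\left(1,-3 \right)} + o\right)^{2} = \left(\left(-4 + 0\right) \left(-4\right) + 2 i \sqrt{14}\right)^{2} = \left(\left(-4\right) \left(-4\right) + 2 i \sqrt{14}\right)^{2} = \left(16 + 2 i \sqrt{14}\right)^{2}$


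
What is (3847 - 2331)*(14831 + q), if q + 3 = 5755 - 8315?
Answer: 18598288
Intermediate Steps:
q = -2563 (q = -3 + (5755 - 8315) = -3 - 2560 = -2563)
(3847 - 2331)*(14831 + q) = (3847 - 2331)*(14831 - 2563) = 1516*12268 = 18598288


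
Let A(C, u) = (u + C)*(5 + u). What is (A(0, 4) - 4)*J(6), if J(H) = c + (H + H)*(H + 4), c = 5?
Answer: 4000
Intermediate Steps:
A(C, u) = (5 + u)*(C + u) (A(C, u) = (C + u)*(5 + u) = (5 + u)*(C + u))
J(H) = 5 + 2*H*(4 + H) (J(H) = 5 + (H + H)*(H + 4) = 5 + (2*H)*(4 + H) = 5 + 2*H*(4 + H))
(A(0, 4) - 4)*J(6) = ((4**2 + 5*0 + 5*4 + 0*4) - 4)*(5 + 2*6**2 + 8*6) = ((16 + 0 + 20 + 0) - 4)*(5 + 2*36 + 48) = (36 - 4)*(5 + 72 + 48) = 32*125 = 4000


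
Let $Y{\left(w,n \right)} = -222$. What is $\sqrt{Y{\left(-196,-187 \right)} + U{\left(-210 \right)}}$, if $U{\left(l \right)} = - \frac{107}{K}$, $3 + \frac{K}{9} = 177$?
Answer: $\frac{i \sqrt{60510066}}{522} \approx 14.902 i$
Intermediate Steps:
$K = 1566$ ($K = -27 + 9 \cdot 177 = -27 + 1593 = 1566$)
$U{\left(l \right)} = - \frac{107}{1566}$
$\sqrt{Y{\left(-196,-187 \right)} + U{\left(-210 \right)}} = \sqrt{-222 - \frac{107}{1566}} = \sqrt{- \frac{347759}{1566}} = \frac{i \sqrt{60510066}}{522}$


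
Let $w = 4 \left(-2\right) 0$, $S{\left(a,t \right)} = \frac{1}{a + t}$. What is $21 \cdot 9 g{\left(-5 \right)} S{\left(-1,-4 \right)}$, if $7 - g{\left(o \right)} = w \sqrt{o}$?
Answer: $- \frac{1323}{5} \approx -264.6$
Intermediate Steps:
$w = 0$ ($w = \left(-8\right) 0 = 0$)
$g{\left(o \right)} = 7$ ($g{\left(o \right)} = 7 - 0 \sqrt{o} = 7 - 0 = 7 + 0 = 7$)
$21 \cdot 9 g{\left(-5 \right)} S{\left(-1,-4 \right)} = \frac{21 \cdot 9 \cdot 7}{-1 - 4} = \frac{21 \cdot 63}{-5} = 1323 \left(- \frac{1}{5}\right) = - \frac{1323}{5}$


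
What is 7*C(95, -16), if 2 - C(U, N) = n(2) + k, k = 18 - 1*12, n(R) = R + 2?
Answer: -56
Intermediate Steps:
n(R) = 2 + R
k = 6 (k = 18 - 12 = 6)
C(U, N) = -8 (C(U, N) = 2 - ((2 + 2) + 6) = 2 - (4 + 6) = 2 - 1*10 = 2 - 10 = -8)
7*C(95, -16) = 7*(-8) = -56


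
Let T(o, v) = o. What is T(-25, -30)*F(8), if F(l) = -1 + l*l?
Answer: -1575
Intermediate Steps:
F(l) = -1 + l**2
T(-25, -30)*F(8) = -25*(-1 + 8**2) = -25*(-1 + 64) = -25*63 = -1575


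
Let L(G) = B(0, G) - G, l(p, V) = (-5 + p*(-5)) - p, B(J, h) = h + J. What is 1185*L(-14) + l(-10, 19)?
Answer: 55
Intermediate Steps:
B(J, h) = J + h
l(p, V) = -5 - 6*p (l(p, V) = (-5 - 5*p) - p = -5 - 6*p)
L(G) = 0 (L(G) = (0 + G) - G = G - G = 0)
1185*L(-14) + l(-10, 19) = 1185*0 + (-5 - 6*(-10)) = 0 + (-5 + 60) = 0 + 55 = 55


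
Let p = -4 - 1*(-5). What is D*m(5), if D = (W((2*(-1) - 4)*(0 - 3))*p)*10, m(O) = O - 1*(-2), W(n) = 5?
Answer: 350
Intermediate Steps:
p = 1 (p = -4 + 5 = 1)
m(O) = 2 + O (m(O) = O + 2 = 2 + O)
D = 50 (D = (5*1)*10 = 5*10 = 50)
D*m(5) = 50*(2 + 5) = 50*7 = 350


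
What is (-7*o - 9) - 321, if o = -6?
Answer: -288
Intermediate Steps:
(-7*o - 9) - 321 = (-7*(-6) - 9) - 321 = (42 - 9) - 321 = 33 - 321 = -288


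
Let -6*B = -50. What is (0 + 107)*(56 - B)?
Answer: 15301/3 ≈ 5100.3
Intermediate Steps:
B = 25/3 (B = -⅙*(-50) = 25/3 ≈ 8.3333)
(0 + 107)*(56 - B) = (0 + 107)*(56 - 1*25/3) = 107*(56 - 25/3) = 107*(143/3) = 15301/3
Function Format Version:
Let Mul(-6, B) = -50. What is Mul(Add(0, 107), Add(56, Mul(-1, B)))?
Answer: Rational(15301, 3) ≈ 5100.3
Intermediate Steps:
B = Rational(25, 3) (B = Mul(Rational(-1, 6), -50) = Rational(25, 3) ≈ 8.3333)
Mul(Add(0, 107), Add(56, Mul(-1, B))) = Mul(Add(0, 107), Add(56, Mul(-1, Rational(25, 3)))) = Mul(107, Add(56, Rational(-25, 3))) = Mul(107, Rational(143, 3)) = Rational(15301, 3)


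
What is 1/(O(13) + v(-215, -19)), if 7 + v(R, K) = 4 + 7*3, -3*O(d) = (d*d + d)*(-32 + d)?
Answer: 3/3512 ≈ 0.00085421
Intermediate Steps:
O(d) = -(-32 + d)*(d + d²)/3 (O(d) = -(d*d + d)*(-32 + d)/3 = -(d² + d)*(-32 + d)/3 = -(d + d²)*(-32 + d)/3 = -(-32 + d)*(d + d²)/3)
v(R, K) = 18 (v(R, K) = -7 + (4 + 7*3) = -7 + (4 + 21) = -7 + 25 = 18)
1/(O(13) + v(-215, -19)) = 1/((⅓)*13*(32 - 1*13² + 31*13) + 18) = 1/((⅓)*13*(32 - 1*169 + 403) + 18) = 1/((⅓)*13*(32 - 169 + 403) + 18) = 1/((⅓)*13*266 + 18) = 1/(3458/3 + 18) = 1/(3512/3) = 3/3512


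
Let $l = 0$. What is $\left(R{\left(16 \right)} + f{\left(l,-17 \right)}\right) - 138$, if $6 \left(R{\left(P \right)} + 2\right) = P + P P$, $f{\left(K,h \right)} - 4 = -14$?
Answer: $- \frac{314}{3} \approx -104.67$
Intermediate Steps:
$f{\left(K,h \right)} = -10$ ($f{\left(K,h \right)} = 4 - 14 = -10$)
$R{\left(P \right)} = -2 + \frac{P}{6} + \frac{P^{2}}{6}$ ($R{\left(P \right)} = -2 + \frac{P + P P}{6} = -2 + \frac{P + P^{2}}{6} = -2 + \left(\frac{P}{6} + \frac{P^{2}}{6}\right) = -2 + \frac{P}{6} + \frac{P^{2}}{6}$)
$\left(R{\left(16 \right)} + f{\left(l,-17 \right)}\right) - 138 = \left(\left(-2 + \frac{1}{6} \cdot 16 + \frac{16^{2}}{6}\right) - 10\right) - 138 = \left(\left(-2 + \frac{8}{3} + \frac{1}{6} \cdot 256\right) - 10\right) - 138 = \left(\left(-2 + \frac{8}{3} + \frac{128}{3}\right) - 10\right) - 138 = \left(\frac{130}{3} - 10\right) - 138 = \frac{100}{3} - 138 = - \frac{314}{3}$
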